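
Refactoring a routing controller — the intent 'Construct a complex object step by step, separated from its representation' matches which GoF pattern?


This matches the Builder pattern

Builder


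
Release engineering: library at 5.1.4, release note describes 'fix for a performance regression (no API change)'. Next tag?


Current: 5.1.4
Change category: 'fix for a performance regression (no API change)' → patch bump
SemVer rule: patch bump → increment PATCH (MAJOR and MINOR unchanged)
New: 5.1.5

5.1.5


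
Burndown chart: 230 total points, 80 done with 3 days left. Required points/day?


Formula: Required rate = Remaining points / Days left
Remaining = 230 - 80 = 150 points
Required rate = 150 / 3 = 50.0 points/day

50.0 points/day


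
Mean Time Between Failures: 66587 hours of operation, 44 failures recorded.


Formula: MTBF = Total operating time / Number of failures
MTBF = 66587 / 44
MTBF = 1513.34 hours

1513.34 hours


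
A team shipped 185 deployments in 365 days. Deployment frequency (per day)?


Formula: deployments per day = releases / days
= 185 / 365
= 0.507 deploys/day
(equivalently, 3.55 deploys/week)

0.507 deploys/day


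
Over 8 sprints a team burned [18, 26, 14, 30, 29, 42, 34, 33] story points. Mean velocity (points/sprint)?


Formula: Avg velocity = Total points / Number of sprints
Points: [18, 26, 14, 30, 29, 42, 34, 33]
Sum = 18 + 26 + 14 + 30 + 29 + 42 + 34 + 33 = 226
Avg velocity = 226 / 8 = 28.25 points/sprint

28.25 points/sprint


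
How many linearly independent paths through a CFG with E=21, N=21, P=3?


Formula: V(G) = E - N + 2P
V(G) = 21 - 21 + 2*3
V(G) = 0 + 6
V(G) = 6

6


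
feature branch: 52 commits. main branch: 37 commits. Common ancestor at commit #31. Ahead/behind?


Common ancestor: commit #31
feature commits after divergence: 52 - 31 = 21
main commits after divergence: 37 - 31 = 6
feature is 21 commits ahead of main
main is 6 commits ahead of feature

feature ahead: 21, main ahead: 6


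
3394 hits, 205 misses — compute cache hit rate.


Formula: hit rate = hits / (hits + misses) * 100
hit rate = 3394 / (3394 + 205) * 100
hit rate = 3394 / 3599 * 100
hit rate = 94.3%

94.3%


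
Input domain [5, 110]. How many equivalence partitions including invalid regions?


Valid range: [5, 110]
Class 1: x < 5 — invalid
Class 2: 5 ≤ x ≤ 110 — valid
Class 3: x > 110 — invalid
Total equivalence classes: 3

3 equivalence classes


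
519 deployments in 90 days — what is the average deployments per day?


Formula: deployments per day = releases / days
= 519 / 90
= 5.767 deploys/day
(equivalently, 40.37 deploys/week)

5.767 deploys/day


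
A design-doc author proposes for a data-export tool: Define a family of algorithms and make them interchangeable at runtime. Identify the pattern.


This matches the Strategy pattern

Strategy


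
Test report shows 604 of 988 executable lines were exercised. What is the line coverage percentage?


Coverage = covered / total * 100
Coverage = 604 / 988 * 100
Coverage = 61.13%

61.13%


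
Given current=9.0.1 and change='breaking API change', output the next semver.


Current: 9.0.1
Change category: 'breaking API change' → major bump
SemVer rule: major bump → increment MAJOR, reset MINOR and PATCH to 0
New: 10.0.0

10.0.0


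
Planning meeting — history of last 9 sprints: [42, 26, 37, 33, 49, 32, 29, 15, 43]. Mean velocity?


Formula: Avg velocity = Total points / Number of sprints
Points: [42, 26, 37, 33, 49, 32, 29, 15, 43]
Sum = 42 + 26 + 37 + 33 + 49 + 32 + 29 + 15 + 43 = 306
Avg velocity = 306 / 9 = 34.0 points/sprint

34.0 points/sprint


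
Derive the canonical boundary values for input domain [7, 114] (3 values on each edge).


Range: [7, 114]
Boundaries: just below min, min, min+1, max-1, max, just above max
Values: [6, 7, 8, 113, 114, 115]

[6, 7, 8, 113, 114, 115]


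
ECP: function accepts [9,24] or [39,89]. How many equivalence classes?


Valid ranges: [9,24] and [39,89]
Class 1: x < 9 — invalid
Class 2: 9 ≤ x ≤ 24 — valid
Class 3: 24 < x < 39 — invalid (gap between ranges)
Class 4: 39 ≤ x ≤ 89 — valid
Class 5: x > 89 — invalid
Total equivalence classes: 5

5 equivalence classes


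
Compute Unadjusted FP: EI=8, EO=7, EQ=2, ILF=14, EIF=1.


UFP = EI*4 + EO*5 + EQ*4 + ILF*10 + EIF*7
UFP = 8*4 + 7*5 + 2*4 + 14*10 + 1*7
UFP = 32 + 35 + 8 + 140 + 7
UFP = 222

222


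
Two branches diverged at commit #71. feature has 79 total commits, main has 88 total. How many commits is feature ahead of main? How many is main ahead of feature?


Common ancestor: commit #71
feature commits after divergence: 79 - 71 = 8
main commits after divergence: 88 - 71 = 17
feature is 8 commits ahead of main
main is 17 commits ahead of feature

feature ahead: 8, main ahead: 17


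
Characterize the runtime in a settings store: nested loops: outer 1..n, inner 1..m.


Reasoning: product of independent bounds
Complexity: O(n*m)

O(n*m)


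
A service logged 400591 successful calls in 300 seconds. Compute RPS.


Formula: throughput = requests / seconds
throughput = 400591 / 300
throughput = 1335.3 requests/second

1335.3 requests/second


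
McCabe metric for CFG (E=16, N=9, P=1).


Formula: V(G) = E - N + 2P
V(G) = 16 - 9 + 2*1
V(G) = 7 + 2
V(G) = 9

9


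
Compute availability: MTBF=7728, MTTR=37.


Availability = MTBF / (MTBF + MTTR)
Availability = 7728 / (7728 + 37)
Availability = 7728 / 7765
Availability = 99.5235%

99.5235%


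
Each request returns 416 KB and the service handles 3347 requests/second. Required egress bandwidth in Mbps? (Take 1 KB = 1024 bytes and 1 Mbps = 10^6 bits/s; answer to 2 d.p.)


Formula: Mbps = payload_bytes * RPS * 8 / 1e6
Payload per request = 416 KB = 416 * 1024 = 425984 bytes
Total bytes/sec = 425984 * 3347 = 1425768448
Total bits/sec = 1425768448 * 8 = 11406147584
Mbps = 11406147584 / 1e6 = 11406.15

11406.15 Mbps


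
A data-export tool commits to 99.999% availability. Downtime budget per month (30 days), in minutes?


Formula: allowed downtime = period * (100 - SLA) / 100
Period (month (30 days)) = 43200 minutes
Unavailability fraction = (100 - 99.999) / 100
Allowed downtime = 43200 * (100 - 99.999) / 100
Allowed downtime = 0.432 minutes

0.432 minutes


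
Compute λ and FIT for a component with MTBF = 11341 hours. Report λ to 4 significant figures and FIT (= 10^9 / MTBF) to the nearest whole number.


Formula: λ = 1 / MTBF; FIT = λ × 1e9 = 1e9 / MTBF
λ = 1 / 11341 ≈ 8.818e-05 failures/hour
FIT = 1e9 / 11341 ≈ 88176 failures per 1e9 hours (nearest whole number)

λ = 8.818e-05 /h, FIT = 88176


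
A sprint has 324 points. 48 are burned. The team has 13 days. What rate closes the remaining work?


Formula: Required rate = Remaining points / Days left
Remaining = 324 - 48 = 276 points
Required rate = 276 / 13 = 21.23 points/day

21.23 points/day


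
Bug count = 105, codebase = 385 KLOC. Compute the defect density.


Defect density = defects / KLOC
Defect density = 105 / 385
Defect density = 0.273 defects/KLOC

0.273 defects/KLOC


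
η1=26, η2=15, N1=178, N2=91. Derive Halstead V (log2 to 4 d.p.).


Formula: V = N * log2(η), where N = N1 + N2 and η = η1 + η2
η = 26 + 15 = 41
N = 178 + 91 = 269
log2(41) ≈ 5.3576
V = 269 * 5.3576 = 1441.19

1441.19


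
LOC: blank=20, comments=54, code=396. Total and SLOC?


Total LOC = blank + comment + code
Total LOC = 20 + 54 + 396 = 470
SLOC (source only) = code = 396

Total LOC: 470, SLOC: 396


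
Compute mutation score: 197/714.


Mutation score = killed / total * 100
Mutation score = 197 / 714 * 100
Mutation score = 27.59%

27.59%


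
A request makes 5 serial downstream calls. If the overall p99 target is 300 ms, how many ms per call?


Formula: per_stage = total_budget / stages
per_stage = 300 / 5
per_stage = 60.0 ms

60.0 ms


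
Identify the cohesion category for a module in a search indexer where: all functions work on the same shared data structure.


Reasoning: Functions share data
Type: Communicational cohesion

Communicational cohesion


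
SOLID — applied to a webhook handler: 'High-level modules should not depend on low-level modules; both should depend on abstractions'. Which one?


This describes the Dependency Inversion Principle (DIP)

Dependency Inversion Principle (DIP)


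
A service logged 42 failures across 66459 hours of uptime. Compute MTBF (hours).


Formula: MTBF = Total operating time / Number of failures
MTBF = 66459 / 42
MTBF = 1582.36 hours

1582.36 hours


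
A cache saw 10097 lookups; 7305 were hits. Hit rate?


Formula: hit rate = hits / (hits + misses) * 100
hit rate = 7305 / (7305 + 2792) * 100
hit rate = 7305 / 10097 * 100
hit rate = 72.35%

72.35%


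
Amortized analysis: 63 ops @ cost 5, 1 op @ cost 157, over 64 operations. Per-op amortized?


Formula: Amortized cost = Total cost / Operations
Total cost = (63 * 5) + (1 * 157)
Total cost = 315 + 157 = 472
Amortized = 472 / 64 = 7.375

7.375


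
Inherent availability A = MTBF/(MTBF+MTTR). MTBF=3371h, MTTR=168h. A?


Availability = MTBF / (MTBF + MTTR)
Availability = 3371 / (3371 + 168)
Availability = 3371 / 3539
Availability = 95.2529%

95.2529%


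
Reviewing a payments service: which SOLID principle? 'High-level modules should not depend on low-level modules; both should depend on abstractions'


This describes the Dependency Inversion Principle (DIP)

Dependency Inversion Principle (DIP)


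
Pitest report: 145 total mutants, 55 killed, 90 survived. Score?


Mutation score = killed / total * 100
Mutation score = 55 / 145 * 100
Mutation score = 37.93%

37.93%


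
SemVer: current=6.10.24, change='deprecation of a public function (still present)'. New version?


Current: 6.10.24
Change category: 'deprecation of a public function (still present)' → minor bump
SemVer rule: minor bump → increment MINOR, reset PATCH to 0 (MAJOR unchanged)
New: 6.11.0

6.11.0


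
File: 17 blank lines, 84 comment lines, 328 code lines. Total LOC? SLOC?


Total LOC = blank + comment + code
Total LOC = 17 + 84 + 328 = 429
SLOC (source only) = code = 328

Total LOC: 429, SLOC: 328


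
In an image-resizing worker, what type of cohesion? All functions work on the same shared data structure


Reasoning: Functions share data
Type: Communicational cohesion

Communicational cohesion


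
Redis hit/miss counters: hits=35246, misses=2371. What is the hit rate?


Formula: hit rate = hits / (hits + misses) * 100
hit rate = 35246 / (35246 + 2371) * 100
hit rate = 35246 / 37617 * 100
hit rate = 93.7%

93.7%


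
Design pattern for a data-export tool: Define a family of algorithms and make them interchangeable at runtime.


This matches the Strategy pattern

Strategy


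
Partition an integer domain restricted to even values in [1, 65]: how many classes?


Constraint: even integers in [1, 65]
Class 1: x < 1 — out-of-range invalid
Class 2: x in [1,65] but odd — wrong type invalid
Class 3: x in [1,65] and even — valid
Class 4: x > 65 — out-of-range invalid
Total equivalence classes: 4

4 equivalence classes


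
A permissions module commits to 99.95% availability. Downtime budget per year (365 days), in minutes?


Formula: allowed downtime = period * (100 - SLA) / 100
Period (year (365 days)) = 525600 minutes
Unavailability fraction = (100 - 99.95) / 100
Allowed downtime = 525600 * (100 - 99.95) / 100
Allowed downtime = 262.8 minutes

262.8 minutes


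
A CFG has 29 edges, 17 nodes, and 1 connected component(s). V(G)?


Formula: V(G) = E - N + 2P
V(G) = 29 - 17 + 2*1
V(G) = 12 + 2
V(G) = 14

14


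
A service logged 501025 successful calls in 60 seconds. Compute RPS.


Formula: throughput = requests / seconds
throughput = 501025 / 60
throughput = 8350.42 requests/second

8350.42 requests/second


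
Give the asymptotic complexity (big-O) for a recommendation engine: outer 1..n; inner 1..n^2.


Reasoning: n times n^2
Complexity: O(n^3)

O(n^3)


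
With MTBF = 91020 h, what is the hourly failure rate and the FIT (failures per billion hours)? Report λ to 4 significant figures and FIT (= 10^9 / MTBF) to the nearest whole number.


Formula: λ = 1 / MTBF; FIT = λ × 1e9 = 1e9 / MTBF
λ = 1 / 91020 ≈ 1.099e-05 failures/hour
FIT = 1e9 / 91020 ≈ 10987 failures per 1e9 hours (nearest whole number)

λ = 1.099e-05 /h, FIT = 10987


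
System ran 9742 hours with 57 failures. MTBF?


Formula: MTBF = Total operating time / Number of failures
MTBF = 9742 / 57
MTBF = 170.91 hours

170.91 hours


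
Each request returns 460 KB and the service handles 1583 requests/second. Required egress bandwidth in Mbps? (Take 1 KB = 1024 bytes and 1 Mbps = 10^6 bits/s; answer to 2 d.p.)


Formula: Mbps = payload_bytes * RPS * 8 / 1e6
Payload per request = 460 KB = 460 * 1024 = 471040 bytes
Total bytes/sec = 471040 * 1583 = 745656320
Total bits/sec = 745656320 * 8 = 5965250560
Mbps = 5965250560 / 1e6 = 5965.25

5965.25 Mbps


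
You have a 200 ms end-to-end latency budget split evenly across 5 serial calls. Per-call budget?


Formula: per_stage = total_budget / stages
per_stage = 200 / 5
per_stage = 40.0 ms

40.0 ms


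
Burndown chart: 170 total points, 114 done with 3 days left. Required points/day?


Formula: Required rate = Remaining points / Days left
Remaining = 170 - 114 = 56 points
Required rate = 56 / 3 = 18.67 points/day

18.67 points/day


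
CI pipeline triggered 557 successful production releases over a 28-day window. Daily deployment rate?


Formula: deployments per day = releases / days
= 557 / 28
= 19.893 deploys/day
(equivalently, 139.25 deploys/week)

19.893 deploys/day


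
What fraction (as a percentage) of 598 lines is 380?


Coverage = covered / total * 100
Coverage = 380 / 598 * 100
Coverage = 63.55%

63.55%


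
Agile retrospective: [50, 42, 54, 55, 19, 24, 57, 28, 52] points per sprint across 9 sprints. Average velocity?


Formula: Avg velocity = Total points / Number of sprints
Points: [50, 42, 54, 55, 19, 24, 57, 28, 52]
Sum = 50 + 42 + 54 + 55 + 19 + 24 + 57 + 28 + 52 = 381
Avg velocity = 381 / 9 = 42.33 points/sprint

42.33 points/sprint


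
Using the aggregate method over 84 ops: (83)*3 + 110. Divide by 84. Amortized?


Formula: Amortized cost = Total cost / Operations
Total cost = (83 * 3) + (1 * 110)
Total cost = 249 + 110 = 359
Amortized = 359 / 84 = 4.2738

4.2738


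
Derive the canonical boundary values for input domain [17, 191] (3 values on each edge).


Range: [17, 191]
Boundaries: just below min, min, min+1, max-1, max, just above max
Values: [16, 17, 18, 190, 191, 192]

[16, 17, 18, 190, 191, 192]


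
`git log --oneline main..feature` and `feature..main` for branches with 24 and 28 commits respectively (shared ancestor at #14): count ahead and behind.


Common ancestor: commit #14
feature commits after divergence: 24 - 14 = 10
main commits after divergence: 28 - 14 = 14
feature is 10 commits ahead of main
main is 14 commits ahead of feature

feature ahead: 10, main ahead: 14


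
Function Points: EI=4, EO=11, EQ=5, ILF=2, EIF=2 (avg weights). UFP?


UFP = EI*4 + EO*5 + EQ*4 + ILF*10 + EIF*7
UFP = 4*4 + 11*5 + 5*4 + 2*10 + 2*7
UFP = 16 + 55 + 20 + 20 + 14
UFP = 125

125


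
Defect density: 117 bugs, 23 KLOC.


Defect density = defects / KLOC
Defect density = 117 / 23
Defect density = 5.087 defects/KLOC

5.087 defects/KLOC


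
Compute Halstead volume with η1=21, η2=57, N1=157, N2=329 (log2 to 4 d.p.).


Formula: V = N * log2(η), where N = N1 + N2 and η = η1 + η2
η = 21 + 57 = 78
N = 157 + 329 = 486
log2(78) ≈ 6.2854
V = 486 * 6.2854 = 3054.70

3054.70


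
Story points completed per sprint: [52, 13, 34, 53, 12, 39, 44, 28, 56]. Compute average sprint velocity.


Formula: Avg velocity = Total points / Number of sprints
Points: [52, 13, 34, 53, 12, 39, 44, 28, 56]
Sum = 52 + 13 + 34 + 53 + 12 + 39 + 44 + 28 + 56 = 331
Avg velocity = 331 / 9 = 36.78 points/sprint

36.78 points/sprint


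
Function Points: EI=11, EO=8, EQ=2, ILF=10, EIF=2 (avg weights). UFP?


UFP = EI*4 + EO*5 + EQ*4 + ILF*10 + EIF*7
UFP = 11*4 + 8*5 + 2*4 + 10*10 + 2*7
UFP = 44 + 40 + 8 + 100 + 14
UFP = 206

206


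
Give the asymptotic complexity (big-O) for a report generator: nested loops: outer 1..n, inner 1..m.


Reasoning: product of independent bounds
Complexity: O(n*m)

O(n*m)


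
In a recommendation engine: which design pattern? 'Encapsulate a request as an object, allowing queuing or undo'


This matches the Command pattern

Command


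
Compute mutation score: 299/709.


Mutation score = killed / total * 100
Mutation score = 299 / 709 * 100
Mutation score = 42.17%

42.17%


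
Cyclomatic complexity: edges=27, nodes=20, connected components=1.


Formula: V(G) = E - N + 2P
V(G) = 27 - 20 + 2*1
V(G) = 7 + 2
V(G) = 9

9


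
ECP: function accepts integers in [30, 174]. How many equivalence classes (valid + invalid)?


Valid range: [30, 174]
Class 1: x < 30 — invalid
Class 2: 30 ≤ x ≤ 174 — valid
Class 3: x > 174 — invalid
Total equivalence classes: 3

3 equivalence classes


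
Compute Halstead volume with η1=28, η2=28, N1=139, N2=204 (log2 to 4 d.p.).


Formula: V = N * log2(η), where N = N1 + N2 and η = η1 + η2
η = 28 + 28 = 56
N = 139 + 204 = 343
log2(56) ≈ 5.8074
V = 343 * 5.8074 = 1991.94

1991.94


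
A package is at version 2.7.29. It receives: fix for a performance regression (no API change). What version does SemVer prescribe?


Current: 2.7.29
Change category: 'fix for a performance regression (no API change)' → patch bump
SemVer rule: patch bump → increment PATCH (MAJOR and MINOR unchanged)
New: 2.7.30

2.7.30


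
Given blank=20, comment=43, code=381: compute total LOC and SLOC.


Total LOC = blank + comment + code
Total LOC = 20 + 43 + 381 = 444
SLOC (source only) = code = 381

Total LOC: 444, SLOC: 381


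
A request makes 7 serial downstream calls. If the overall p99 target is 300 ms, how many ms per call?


Formula: per_stage = total_budget / stages
per_stage = 300 / 7
per_stage = 42.86 ms

42.86 ms


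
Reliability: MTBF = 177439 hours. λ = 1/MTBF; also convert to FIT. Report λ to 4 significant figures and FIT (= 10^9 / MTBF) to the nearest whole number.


Formula: λ = 1 / MTBF; FIT = λ × 1e9 = 1e9 / MTBF
λ = 1 / 177439 ≈ 5.636e-06 failures/hour
FIT = 1e9 / 177439 ≈ 5636 failures per 1e9 hours (nearest whole number)

λ = 5.636e-06 /h, FIT = 5636


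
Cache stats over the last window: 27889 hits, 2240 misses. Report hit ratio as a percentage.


Formula: hit rate = hits / (hits + misses) * 100
hit rate = 27889 / (27889 + 2240) * 100
hit rate = 27889 / 30129 * 100
hit rate = 92.57%

92.57%


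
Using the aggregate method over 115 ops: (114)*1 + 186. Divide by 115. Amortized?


Formula: Amortized cost = Total cost / Operations
Total cost = (114 * 1) + (1 * 186)
Total cost = 114 + 186 = 300
Amortized = 300 / 115 = 2.6087

2.6087


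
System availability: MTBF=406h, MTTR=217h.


Availability = MTBF / (MTBF + MTTR)
Availability = 406 / (406 + 217)
Availability = 406 / 623
Availability = 65.1685%

65.1685%


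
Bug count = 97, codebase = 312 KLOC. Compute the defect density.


Defect density = defects / KLOC
Defect density = 97 / 312
Defect density = 0.311 defects/KLOC

0.311 defects/KLOC


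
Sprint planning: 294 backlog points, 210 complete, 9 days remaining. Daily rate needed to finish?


Formula: Required rate = Remaining points / Days left
Remaining = 294 - 210 = 84 points
Required rate = 84 / 9 = 9.33 points/day

9.33 points/day


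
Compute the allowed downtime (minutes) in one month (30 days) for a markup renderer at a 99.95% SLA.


Formula: allowed downtime = period * (100 - SLA) / 100
Period (month (30 days)) = 43200 minutes
Unavailability fraction = (100 - 99.95) / 100
Allowed downtime = 43200 * (100 - 99.95) / 100
Allowed downtime = 21.6 minutes

21.6 minutes


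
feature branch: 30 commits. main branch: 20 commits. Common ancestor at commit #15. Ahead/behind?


Common ancestor: commit #15
feature commits after divergence: 30 - 15 = 15
main commits after divergence: 20 - 15 = 5
feature is 15 commits ahead of main
main is 5 commits ahead of feature

feature ahead: 15, main ahead: 5


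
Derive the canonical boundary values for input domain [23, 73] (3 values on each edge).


Range: [23, 73]
Boundaries: just below min, min, min+1, max-1, max, just above max
Values: [22, 23, 24, 72, 73, 74]

[22, 23, 24, 72, 73, 74]


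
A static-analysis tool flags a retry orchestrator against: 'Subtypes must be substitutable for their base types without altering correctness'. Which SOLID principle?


This describes the Liskov Substitution Principle (LSP)

Liskov Substitution Principle (LSP)


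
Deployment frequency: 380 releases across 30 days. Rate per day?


Formula: deployments per day = releases / days
= 380 / 30
= 12.667 deploys/day
(equivalently, 88.67 deploys/week)

12.667 deploys/day


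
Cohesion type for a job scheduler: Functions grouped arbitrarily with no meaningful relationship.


Reasoning: Worst: random grouping
Type: Coincidental cohesion

Coincidental cohesion


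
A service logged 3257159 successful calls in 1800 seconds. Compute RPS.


Formula: throughput = requests / seconds
throughput = 3257159 / 1800
throughput = 1809.53 requests/second

1809.53 requests/second


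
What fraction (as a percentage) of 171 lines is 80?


Coverage = covered / total * 100
Coverage = 80 / 171 * 100
Coverage = 46.78%

46.78%


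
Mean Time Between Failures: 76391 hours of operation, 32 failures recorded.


Formula: MTBF = Total operating time / Number of failures
MTBF = 76391 / 32
MTBF = 2387.22 hours

2387.22 hours


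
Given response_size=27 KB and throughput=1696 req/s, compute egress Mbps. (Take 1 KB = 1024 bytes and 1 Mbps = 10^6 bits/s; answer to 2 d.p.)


Formula: Mbps = payload_bytes * RPS * 8 / 1e6
Payload per request = 27 KB = 27 * 1024 = 27648 bytes
Total bytes/sec = 27648 * 1696 = 46891008
Total bits/sec = 46891008 * 8 = 375128064
Mbps = 375128064 / 1e6 = 375.13

375.13 Mbps


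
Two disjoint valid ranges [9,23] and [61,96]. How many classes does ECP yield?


Valid ranges: [9,23] and [61,96]
Class 1: x < 9 — invalid
Class 2: 9 ≤ x ≤ 23 — valid
Class 3: 23 < x < 61 — invalid (gap between ranges)
Class 4: 61 ≤ x ≤ 96 — valid
Class 5: x > 96 — invalid
Total equivalence classes: 5

5 equivalence classes


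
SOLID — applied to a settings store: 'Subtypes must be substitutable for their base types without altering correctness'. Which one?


This describes the Liskov Substitution Principle (LSP)

Liskov Substitution Principle (LSP)


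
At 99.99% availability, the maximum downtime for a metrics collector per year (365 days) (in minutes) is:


Formula: allowed downtime = period * (100 - SLA) / 100
Period (year (365 days)) = 525600 minutes
Unavailability fraction = (100 - 99.99) / 100
Allowed downtime = 525600 * (100 - 99.99) / 100
Allowed downtime = 52.56 minutes

52.56 minutes


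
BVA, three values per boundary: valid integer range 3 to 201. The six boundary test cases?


Range: [3, 201]
Boundaries: just below min, min, min+1, max-1, max, just above max
Values: [2, 3, 4, 200, 201, 202]

[2, 3, 4, 200, 201, 202]


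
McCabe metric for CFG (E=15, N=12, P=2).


Formula: V(G) = E - N + 2P
V(G) = 15 - 12 + 2*2
V(G) = 3 + 4
V(G) = 7

7


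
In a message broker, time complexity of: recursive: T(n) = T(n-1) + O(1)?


Reasoning: linear recursion with constant work per frame
Complexity: O(n)

O(n)


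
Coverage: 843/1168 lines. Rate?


Coverage = covered / total * 100
Coverage = 843 / 1168 * 100
Coverage = 72.17%

72.17%


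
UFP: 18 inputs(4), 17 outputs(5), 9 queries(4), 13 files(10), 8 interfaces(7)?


UFP = EI*4 + EO*5 + EQ*4 + ILF*10 + EIF*7
UFP = 18*4 + 17*5 + 9*4 + 13*10 + 8*7
UFP = 72 + 85 + 36 + 130 + 56
UFP = 379

379


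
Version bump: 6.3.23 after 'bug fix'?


Current: 6.3.23
Change category: 'bug fix' → patch bump
SemVer rule: patch bump → increment PATCH (MAJOR and MINOR unchanged)
New: 6.3.24

6.3.24


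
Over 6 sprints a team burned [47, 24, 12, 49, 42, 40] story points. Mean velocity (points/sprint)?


Formula: Avg velocity = Total points / Number of sprints
Points: [47, 24, 12, 49, 42, 40]
Sum = 47 + 24 + 12 + 49 + 42 + 40 = 214
Avg velocity = 214 / 6 = 35.67 points/sprint

35.67 points/sprint


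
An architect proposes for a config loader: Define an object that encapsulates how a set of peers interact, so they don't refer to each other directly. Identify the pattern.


This matches the Mediator pattern

Mediator


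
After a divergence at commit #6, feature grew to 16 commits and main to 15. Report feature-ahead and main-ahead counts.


Common ancestor: commit #6
feature commits after divergence: 16 - 6 = 10
main commits after divergence: 15 - 6 = 9
feature is 10 commits ahead of main
main is 9 commits ahead of feature

feature ahead: 10, main ahead: 9


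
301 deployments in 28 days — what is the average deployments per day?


Formula: deployments per day = releases / days
= 301 / 28
= 10.75 deploys/day
(equivalently, 75.25 deploys/week)

10.75 deploys/day


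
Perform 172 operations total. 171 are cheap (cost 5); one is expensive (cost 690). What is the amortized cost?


Formula: Amortized cost = Total cost / Operations
Total cost = (171 * 5) + (1 * 690)
Total cost = 855 + 690 = 1545
Amortized = 1545 / 172 = 8.9826

8.9826


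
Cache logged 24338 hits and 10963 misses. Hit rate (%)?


Formula: hit rate = hits / (hits + misses) * 100
hit rate = 24338 / (24338 + 10963) * 100
hit rate = 24338 / 35301 * 100
hit rate = 68.94%

68.94%


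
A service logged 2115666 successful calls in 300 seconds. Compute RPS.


Formula: throughput = requests / seconds
throughput = 2115666 / 300
throughput = 7052.22 requests/second

7052.22 requests/second


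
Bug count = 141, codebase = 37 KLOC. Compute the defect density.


Defect density = defects / KLOC
Defect density = 141 / 37
Defect density = 3.811 defects/KLOC

3.811 defects/KLOC


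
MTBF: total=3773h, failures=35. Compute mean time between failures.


Formula: MTBF = Total operating time / Number of failures
MTBF = 3773 / 35
MTBF = 107.8 hours

107.8 hours


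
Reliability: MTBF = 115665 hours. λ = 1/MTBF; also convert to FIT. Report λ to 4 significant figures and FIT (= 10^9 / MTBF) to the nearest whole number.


Formula: λ = 1 / MTBF; FIT = λ × 1e9 = 1e9 / MTBF
λ = 1 / 115665 ≈ 8.646e-06 failures/hour
FIT = 1e9 / 115665 ≈ 8646 failures per 1e9 hours (nearest whole number)

λ = 8.646e-06 /h, FIT = 8646


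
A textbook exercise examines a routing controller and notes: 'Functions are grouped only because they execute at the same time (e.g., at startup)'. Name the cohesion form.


Reasoning: Related by timing only
Type: Temporal cohesion

Temporal cohesion


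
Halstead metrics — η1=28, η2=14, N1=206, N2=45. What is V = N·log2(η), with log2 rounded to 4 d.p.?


Formula: V = N * log2(η), where N = N1 + N2 and η = η1 + η2
η = 28 + 14 = 42
N = 206 + 45 = 251
log2(42) ≈ 5.3923
V = 251 * 5.3923 = 1353.47

1353.47


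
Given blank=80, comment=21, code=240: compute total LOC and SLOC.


Total LOC = blank + comment + code
Total LOC = 80 + 21 + 240 = 341
SLOC (source only) = code = 240

Total LOC: 341, SLOC: 240


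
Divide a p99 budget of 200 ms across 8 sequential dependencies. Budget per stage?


Formula: per_stage = total_budget / stages
per_stage = 200 / 8
per_stage = 25.0 ms

25.0 ms


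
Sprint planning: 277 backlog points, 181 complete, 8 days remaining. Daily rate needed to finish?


Formula: Required rate = Remaining points / Days left
Remaining = 277 - 181 = 96 points
Required rate = 96 / 8 = 12.0 points/day

12.0 points/day


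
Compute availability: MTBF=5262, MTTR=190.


Availability = MTBF / (MTBF + MTTR)
Availability = 5262 / (5262 + 190)
Availability = 5262 / 5452
Availability = 96.515%

96.515%


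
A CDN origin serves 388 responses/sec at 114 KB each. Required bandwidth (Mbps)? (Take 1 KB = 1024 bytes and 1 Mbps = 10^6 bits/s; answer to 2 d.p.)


Formula: Mbps = payload_bytes * RPS * 8 / 1e6
Payload per request = 114 KB = 114 * 1024 = 116736 bytes
Total bytes/sec = 116736 * 388 = 45293568
Total bits/sec = 45293568 * 8 = 362348544
Mbps = 362348544 / 1e6 = 362.35

362.35 Mbps


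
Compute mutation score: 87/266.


Mutation score = killed / total * 100
Mutation score = 87 / 266 * 100
Mutation score = 32.71%

32.71%


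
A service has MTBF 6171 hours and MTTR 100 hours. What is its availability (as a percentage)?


Availability = MTBF / (MTBF + MTTR)
Availability = 6171 / (6171 + 100)
Availability = 6171 / 6271
Availability = 98.4054%

98.4054%


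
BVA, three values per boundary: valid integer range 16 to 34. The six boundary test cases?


Range: [16, 34]
Boundaries: just below min, min, min+1, max-1, max, just above max
Values: [15, 16, 17, 33, 34, 35]

[15, 16, 17, 33, 34, 35]


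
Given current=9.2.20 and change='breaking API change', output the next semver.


Current: 9.2.20
Change category: 'breaking API change' → major bump
SemVer rule: major bump → increment MAJOR, reset MINOR and PATCH to 0
New: 10.0.0

10.0.0


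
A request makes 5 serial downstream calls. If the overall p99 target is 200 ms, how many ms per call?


Formula: per_stage = total_budget / stages
per_stage = 200 / 5
per_stage = 40.0 ms

40.0 ms


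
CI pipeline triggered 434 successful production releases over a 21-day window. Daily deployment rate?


Formula: deployments per day = releases / days
= 434 / 21
= 20.667 deploys/day
(equivalently, 144.67 deploys/week)

20.667 deploys/day


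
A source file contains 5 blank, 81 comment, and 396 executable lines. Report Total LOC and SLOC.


Total LOC = blank + comment + code
Total LOC = 5 + 81 + 396 = 482
SLOC (source only) = code = 396

Total LOC: 482, SLOC: 396


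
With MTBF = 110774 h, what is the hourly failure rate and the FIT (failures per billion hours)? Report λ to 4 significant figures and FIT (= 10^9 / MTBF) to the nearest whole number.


Formula: λ = 1 / MTBF; FIT = λ × 1e9 = 1e9 / MTBF
λ = 1 / 110774 ≈ 9.027e-06 failures/hour
FIT = 1e9 / 110774 ≈ 9027 failures per 1e9 hours (nearest whole number)

λ = 9.027e-06 /h, FIT = 9027


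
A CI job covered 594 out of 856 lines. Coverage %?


Coverage = covered / total * 100
Coverage = 594 / 856 * 100
Coverage = 69.39%

69.39%


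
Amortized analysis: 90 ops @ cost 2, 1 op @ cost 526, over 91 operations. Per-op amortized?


Formula: Amortized cost = Total cost / Operations
Total cost = (90 * 2) + (1 * 526)
Total cost = 180 + 526 = 706
Amortized = 706 / 91 = 7.7582

7.7582


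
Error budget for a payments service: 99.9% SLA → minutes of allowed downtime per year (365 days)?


Formula: allowed downtime = period * (100 - SLA) / 100
Period (year (365 days)) = 525600 minutes
Unavailability fraction = (100 - 99.9) / 100
Allowed downtime = 525600 * (100 - 99.9) / 100
Allowed downtime = 525.6 minutes

525.6 minutes


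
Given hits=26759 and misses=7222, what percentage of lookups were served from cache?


Formula: hit rate = hits / (hits + misses) * 100
hit rate = 26759 / (26759 + 7222) * 100
hit rate = 26759 / 33981 * 100
hit rate = 78.75%

78.75%


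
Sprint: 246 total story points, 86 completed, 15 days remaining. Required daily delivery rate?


Formula: Required rate = Remaining points / Days left
Remaining = 246 - 86 = 160 points
Required rate = 160 / 15 = 10.67 points/day

10.67 points/day


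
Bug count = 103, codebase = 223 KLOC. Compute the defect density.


Defect density = defects / KLOC
Defect density = 103 / 223
Defect density = 0.462 defects/KLOC

0.462 defects/KLOC


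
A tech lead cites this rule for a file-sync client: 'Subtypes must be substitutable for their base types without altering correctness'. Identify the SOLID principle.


This describes the Liskov Substitution Principle (LSP)

Liskov Substitution Principle (LSP)


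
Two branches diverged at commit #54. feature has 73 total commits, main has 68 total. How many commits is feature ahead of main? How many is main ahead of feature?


Common ancestor: commit #54
feature commits after divergence: 73 - 54 = 19
main commits after divergence: 68 - 54 = 14
feature is 19 commits ahead of main
main is 14 commits ahead of feature

feature ahead: 19, main ahead: 14


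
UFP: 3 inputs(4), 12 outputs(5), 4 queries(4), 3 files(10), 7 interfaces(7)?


UFP = EI*4 + EO*5 + EQ*4 + ILF*10 + EIF*7
UFP = 3*4 + 12*5 + 4*4 + 3*10 + 7*7
UFP = 12 + 60 + 16 + 30 + 49
UFP = 167

167


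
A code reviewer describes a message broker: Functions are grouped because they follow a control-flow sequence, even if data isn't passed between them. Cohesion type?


Reasoning: Grouped by order of execution within a routine, not by data flow
Type: Procedural cohesion

Procedural cohesion


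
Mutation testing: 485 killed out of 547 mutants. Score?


Mutation score = killed / total * 100
Mutation score = 485 / 547 * 100
Mutation score = 88.67%

88.67%


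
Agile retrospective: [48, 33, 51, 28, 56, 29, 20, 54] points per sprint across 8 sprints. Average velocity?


Formula: Avg velocity = Total points / Number of sprints
Points: [48, 33, 51, 28, 56, 29, 20, 54]
Sum = 48 + 33 + 51 + 28 + 56 + 29 + 20 + 54 = 319
Avg velocity = 319 / 8 = 39.88 points/sprint

39.88 points/sprint


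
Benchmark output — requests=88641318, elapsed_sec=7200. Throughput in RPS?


Formula: throughput = requests / seconds
throughput = 88641318 / 7200
throughput = 12311.29 requests/second

12311.29 requests/second


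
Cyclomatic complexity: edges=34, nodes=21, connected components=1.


Formula: V(G) = E - N + 2P
V(G) = 34 - 21 + 2*1
V(G) = 13 + 2
V(G) = 15

15


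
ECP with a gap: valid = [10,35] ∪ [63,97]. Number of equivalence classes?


Valid ranges: [10,35] and [63,97]
Class 1: x < 10 — invalid
Class 2: 10 ≤ x ≤ 35 — valid
Class 3: 35 < x < 63 — invalid (gap between ranges)
Class 4: 63 ≤ x ≤ 97 — valid
Class 5: x > 97 — invalid
Total equivalence classes: 5

5 equivalence classes


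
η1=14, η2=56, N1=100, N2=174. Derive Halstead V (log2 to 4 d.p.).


Formula: V = N * log2(η), where N = N1 + N2 and η = η1 + η2
η = 14 + 56 = 70
N = 100 + 174 = 274
log2(70) ≈ 6.1293
V = 274 * 6.1293 = 1679.43

1679.43


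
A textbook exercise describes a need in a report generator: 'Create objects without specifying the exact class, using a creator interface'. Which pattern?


This matches the Factory Method pattern

Factory Method


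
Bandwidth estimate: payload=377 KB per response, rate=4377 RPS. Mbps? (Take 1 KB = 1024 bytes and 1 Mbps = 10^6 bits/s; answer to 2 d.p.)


Formula: Mbps = payload_bytes * RPS * 8 / 1e6
Payload per request = 377 KB = 377 * 1024 = 386048 bytes
Total bytes/sec = 386048 * 4377 = 1689732096
Total bits/sec = 1689732096 * 8 = 13517856768
Mbps = 13517856768 / 1e6 = 13517.86

13517.86 Mbps


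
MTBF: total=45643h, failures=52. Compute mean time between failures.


Formula: MTBF = Total operating time / Number of failures
MTBF = 45643 / 52
MTBF = 877.75 hours

877.75 hours


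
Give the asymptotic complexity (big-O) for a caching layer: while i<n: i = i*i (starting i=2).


Reasoning: squaring drives double-exponential growth; iterations ~ log log n
Complexity: O(log log n)

O(log log n)


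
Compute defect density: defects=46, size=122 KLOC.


Defect density = defects / KLOC
Defect density = 46 / 122
Defect density = 0.377 defects/KLOC

0.377 defects/KLOC


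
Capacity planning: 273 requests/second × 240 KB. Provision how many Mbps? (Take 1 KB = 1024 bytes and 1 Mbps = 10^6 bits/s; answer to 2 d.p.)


Formula: Mbps = payload_bytes * RPS * 8 / 1e6
Payload per request = 240 KB = 240 * 1024 = 245760 bytes
Total bytes/sec = 245760 * 273 = 67092480
Total bits/sec = 67092480 * 8 = 536739840
Mbps = 536739840 / 1e6 = 536.74

536.74 Mbps


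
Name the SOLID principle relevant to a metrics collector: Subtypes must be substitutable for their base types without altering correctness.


This describes the Liskov Substitution Principle (LSP)

Liskov Substitution Principle (LSP)


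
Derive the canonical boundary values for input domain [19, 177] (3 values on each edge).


Range: [19, 177]
Boundaries: just below min, min, min+1, max-1, max, just above max
Values: [18, 19, 20, 176, 177, 178]

[18, 19, 20, 176, 177, 178]


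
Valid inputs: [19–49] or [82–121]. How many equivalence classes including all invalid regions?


Valid ranges: [19,49] and [82,121]
Class 1: x < 19 — invalid
Class 2: 19 ≤ x ≤ 49 — valid
Class 3: 49 < x < 82 — invalid (gap between ranges)
Class 4: 82 ≤ x ≤ 121 — valid
Class 5: x > 121 — invalid
Total equivalence classes: 5

5 equivalence classes


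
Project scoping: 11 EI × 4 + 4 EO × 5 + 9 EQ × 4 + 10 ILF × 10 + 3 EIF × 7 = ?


UFP = EI*4 + EO*5 + EQ*4 + ILF*10 + EIF*7
UFP = 11*4 + 4*5 + 9*4 + 10*10 + 3*7
UFP = 44 + 20 + 36 + 100 + 21
UFP = 221

221


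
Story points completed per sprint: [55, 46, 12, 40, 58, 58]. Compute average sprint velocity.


Formula: Avg velocity = Total points / Number of sprints
Points: [55, 46, 12, 40, 58, 58]
Sum = 55 + 46 + 12 + 40 + 58 + 58 = 269
Avg velocity = 269 / 6 = 44.83 points/sprint

44.83 points/sprint


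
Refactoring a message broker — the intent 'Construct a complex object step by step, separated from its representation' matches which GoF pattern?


This matches the Builder pattern

Builder


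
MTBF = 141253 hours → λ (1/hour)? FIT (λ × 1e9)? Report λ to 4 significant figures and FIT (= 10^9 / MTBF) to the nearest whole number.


Formula: λ = 1 / MTBF; FIT = λ × 1e9 = 1e9 / MTBF
λ = 1 / 141253 ≈ 7.079e-06 failures/hour
FIT = 1e9 / 141253 ≈ 7079 failures per 1e9 hours (nearest whole number)

λ = 7.079e-06 /h, FIT = 7079


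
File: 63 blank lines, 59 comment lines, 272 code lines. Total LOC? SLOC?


Total LOC = blank + comment + code
Total LOC = 63 + 59 + 272 = 394
SLOC (source only) = code = 272

Total LOC: 394, SLOC: 272


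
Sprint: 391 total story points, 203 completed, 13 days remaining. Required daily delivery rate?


Formula: Required rate = Remaining points / Days left
Remaining = 391 - 203 = 188 points
Required rate = 188 / 13 = 14.46 points/day

14.46 points/day


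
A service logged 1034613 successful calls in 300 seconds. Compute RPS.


Formula: throughput = requests / seconds
throughput = 1034613 / 300
throughput = 3448.71 requests/second

3448.71 requests/second


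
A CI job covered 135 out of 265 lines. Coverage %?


Coverage = covered / total * 100
Coverage = 135 / 265 * 100
Coverage = 50.94%

50.94%


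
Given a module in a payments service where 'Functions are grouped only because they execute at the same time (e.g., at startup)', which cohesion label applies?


Reasoning: Related by timing only
Type: Temporal cohesion

Temporal cohesion


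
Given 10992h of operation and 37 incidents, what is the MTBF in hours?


Formula: MTBF = Total operating time / Number of failures
MTBF = 10992 / 37
MTBF = 297.08 hours

297.08 hours


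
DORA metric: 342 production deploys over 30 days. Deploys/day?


Formula: deployments per day = releases / days
= 342 / 30
= 11.4 deploys/day
(equivalently, 79.8 deploys/week)

11.4 deploys/day
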